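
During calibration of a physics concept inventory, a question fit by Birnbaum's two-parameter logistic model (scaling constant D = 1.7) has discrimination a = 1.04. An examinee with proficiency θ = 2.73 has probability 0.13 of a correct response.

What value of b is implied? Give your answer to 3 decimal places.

3.805

P(θ) = 1 / (1 + exp(−D·a(θ − b)))
logit(0.13) = ln(0.13/0.87) = -1.9010
b = θ − logit/(1.7·a) = 2.73 − (-1.9010)/1.7680 = 3.8052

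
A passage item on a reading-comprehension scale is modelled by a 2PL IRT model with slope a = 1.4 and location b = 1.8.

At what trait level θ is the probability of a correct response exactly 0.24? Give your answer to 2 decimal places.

0.98

P(θ) = 1 / (1 + exp(−a(θ − b)))
logit = ln(0.2400/0.7600) = -1.1527
θ = b + logit/(a) = 1.8 + (-1.1527)/1.4000 = 0.9767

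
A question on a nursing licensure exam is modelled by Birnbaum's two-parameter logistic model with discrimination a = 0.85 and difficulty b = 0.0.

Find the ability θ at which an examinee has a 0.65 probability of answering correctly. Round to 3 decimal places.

0.728

P(θ) = 1 / (1 + exp(−a(θ − b)))
logit = ln(0.6500/0.3500) = 0.6190
θ = b + logit/(a) = 0.0 + 0.6190/0.8500 = 0.7283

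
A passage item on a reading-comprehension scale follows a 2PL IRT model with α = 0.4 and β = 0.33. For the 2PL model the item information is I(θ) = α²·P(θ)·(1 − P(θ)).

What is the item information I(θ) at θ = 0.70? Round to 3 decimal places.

P = 1/(1+e^{-0.1480}) = 0.5369
P(1−P) = 0.5369 × 0.4631 = 0.2486
I = α² × P(1−P) = 0.4² × 0.2486 = 0.03978

0.040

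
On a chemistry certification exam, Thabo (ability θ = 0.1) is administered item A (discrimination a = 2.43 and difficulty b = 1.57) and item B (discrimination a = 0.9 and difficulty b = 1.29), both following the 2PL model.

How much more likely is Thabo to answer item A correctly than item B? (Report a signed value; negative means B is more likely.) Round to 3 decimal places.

P(θ) = 1 / (1 + exp(−a(θ − b)))
P_A = 0.0273
P_B = 0.2552
P_A − P_B = -0.2279

-0.228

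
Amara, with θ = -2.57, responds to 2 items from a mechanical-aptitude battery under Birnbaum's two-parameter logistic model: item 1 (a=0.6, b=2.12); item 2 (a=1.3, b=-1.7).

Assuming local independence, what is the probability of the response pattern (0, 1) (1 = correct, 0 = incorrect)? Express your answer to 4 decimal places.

0.2302

P(θ) = 1 / (1 + exp(−a(θ − b)))
P_1 = 1/(1+e^{2.8140}) = 0.0566
P_2 = 1/(1+e^{1.1310}) = 0.2440
L = (1−P_1) × P_2 = 0.9434 × 0.2440 = 0.23017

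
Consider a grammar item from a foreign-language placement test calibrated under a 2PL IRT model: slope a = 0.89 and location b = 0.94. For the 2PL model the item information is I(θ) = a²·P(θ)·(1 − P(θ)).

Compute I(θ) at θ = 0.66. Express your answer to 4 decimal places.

P = 1/(1+e^{0.2492}) = 0.4380
P(1−P) = 0.4380 × 0.5620 = 0.2462
I = a² × P(1−P) = 0.89² × 0.2462 = 0.19498

0.1950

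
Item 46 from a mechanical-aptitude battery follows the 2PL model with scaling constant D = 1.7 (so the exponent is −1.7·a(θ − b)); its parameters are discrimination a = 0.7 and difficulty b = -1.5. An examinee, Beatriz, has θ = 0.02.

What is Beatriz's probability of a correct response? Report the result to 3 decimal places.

P(θ) = 1 / (1 + exp(−D·a(θ − b)))
Exponent: 1.7 × 0.7 × (0.02 − (-1.5)) = 1.8088
1/(1 + e^{-1.8088}) = 0.8592
P = 0.8592

0.859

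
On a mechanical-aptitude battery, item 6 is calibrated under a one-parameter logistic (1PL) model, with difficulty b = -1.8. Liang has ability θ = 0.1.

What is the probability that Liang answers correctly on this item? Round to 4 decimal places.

0.8699

P(θ) = 1 / (1 + exp(−(θ − b)))
Exponent: (0.1 − (-1.8)) = 1.9000
1/(1 + e^{-1.9000}) = 0.8699
P = 0.8699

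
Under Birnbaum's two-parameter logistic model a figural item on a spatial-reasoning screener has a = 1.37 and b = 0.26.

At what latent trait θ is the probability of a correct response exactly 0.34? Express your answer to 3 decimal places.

-0.224

P(θ) = 1 / (1 + exp(−a(θ − b)))
logit = ln(0.3400/0.6600) = -0.6633
θ = b + logit/(a) = 0.26 + (-0.6633)/1.3700 = -0.2242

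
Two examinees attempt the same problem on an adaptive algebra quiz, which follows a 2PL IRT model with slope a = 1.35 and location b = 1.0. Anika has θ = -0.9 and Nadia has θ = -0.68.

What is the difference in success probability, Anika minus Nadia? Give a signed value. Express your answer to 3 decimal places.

P(θ) = 1 / (1 + exp(−a(θ − b)))
P(Anika) = 0.0714  [exponent -2.5650]
P(Nadia) = 0.0938  [exponent -2.2680]
Difference = 0.0714 − 0.0938 = -0.0224

-0.022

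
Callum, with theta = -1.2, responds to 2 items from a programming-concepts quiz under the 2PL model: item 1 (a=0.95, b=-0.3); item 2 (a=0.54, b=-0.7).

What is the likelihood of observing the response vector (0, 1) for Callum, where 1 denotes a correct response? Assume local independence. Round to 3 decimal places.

0.304

P(theta) = 1 / (1 + exp(−a(theta − b)))
P_1 = 1/(1+e^{0.8550}) = 0.2984
P_2 = 1/(1+e^{0.2700}) = 0.4329
L = (1−P_1) × P_2 = 0.7016 × 0.4329 = 0.30373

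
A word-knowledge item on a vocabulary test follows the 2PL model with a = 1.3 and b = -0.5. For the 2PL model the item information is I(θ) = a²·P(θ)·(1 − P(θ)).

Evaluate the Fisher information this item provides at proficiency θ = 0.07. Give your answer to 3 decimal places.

P = 1/(1+e^{-0.7410}) = 0.6772
P(1−P) = 0.6772 × 0.3228 = 0.2186
I = a² × P(1−P) = 1.3² × 0.2186 = 0.36943

0.369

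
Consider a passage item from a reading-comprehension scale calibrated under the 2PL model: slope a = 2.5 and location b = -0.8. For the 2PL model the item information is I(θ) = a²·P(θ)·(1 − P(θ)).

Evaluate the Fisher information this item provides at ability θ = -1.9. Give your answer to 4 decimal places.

P = 1/(1+e^{2.7500}) = 0.0601
P(1−P) = 0.0601 × 0.9399 = 0.0565
I = a² × P(1−P) = 2.5² × 0.0565 = 0.35298

0.3530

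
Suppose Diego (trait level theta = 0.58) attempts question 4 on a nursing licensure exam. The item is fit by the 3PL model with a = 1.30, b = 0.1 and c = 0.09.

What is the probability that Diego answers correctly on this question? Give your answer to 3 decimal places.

P(theta) = c + (1 − c) · 1 / (1 + exp(−a(theta − b)))
Exponent: 1.30 × (0.58 − 0.1) = 0.6240
1/(1 + e^{-0.6240}) = 0.6511
P = 0.09 + 0.91 × 0.6511 = 0.6825

0.683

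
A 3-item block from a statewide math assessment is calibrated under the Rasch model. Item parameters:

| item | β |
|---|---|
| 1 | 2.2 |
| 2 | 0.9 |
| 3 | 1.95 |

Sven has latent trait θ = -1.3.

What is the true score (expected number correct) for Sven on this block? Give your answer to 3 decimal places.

P(θ) = 1 / (1 + exp(−(θ − β)))
P_1 = 1/(1+e^{3.5000}) = 0.0293
P_2 = 1/(1+e^{2.2000}) = 0.0998
P_3 = 1/(1+e^{3.2500}) = 0.0373
E[score] = 0.0293 + 0.0998 + 0.0373 = 0.1664

0.166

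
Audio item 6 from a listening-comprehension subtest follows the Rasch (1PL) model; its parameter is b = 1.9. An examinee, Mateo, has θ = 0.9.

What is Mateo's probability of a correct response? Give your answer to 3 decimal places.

P(θ) = 1 / (1 + exp(−(θ − b)))
Exponent: (0.9 − 1.9) = -1.0000
1/(1 + e^{1.0000}) = 0.2689
P = 0.2689

0.269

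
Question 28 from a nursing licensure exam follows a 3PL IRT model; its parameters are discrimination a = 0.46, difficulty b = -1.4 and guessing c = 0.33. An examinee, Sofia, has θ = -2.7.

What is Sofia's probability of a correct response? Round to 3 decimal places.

P(θ) = c + (1 − c) · 1 / (1 + exp(−a(θ − b)))
Exponent: 0.46 × (-2.7 − (-1.4)) = -0.5980
1/(1 + e^{0.5980}) = 0.3548
P = 0.33 + 0.67 × 0.3548 = 0.5677

0.568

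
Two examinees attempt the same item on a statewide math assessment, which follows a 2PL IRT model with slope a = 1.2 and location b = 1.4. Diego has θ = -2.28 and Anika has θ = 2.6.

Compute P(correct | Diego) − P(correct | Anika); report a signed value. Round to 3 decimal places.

P(θ) = 1 / (1 + exp(−a(θ − b)))
P(Diego) = 0.0119  [exponent -4.4160]
P(Anika) = 0.8085  [exponent 1.4400]
Difference = 0.0119 − 0.8085 = -0.7965

-0.797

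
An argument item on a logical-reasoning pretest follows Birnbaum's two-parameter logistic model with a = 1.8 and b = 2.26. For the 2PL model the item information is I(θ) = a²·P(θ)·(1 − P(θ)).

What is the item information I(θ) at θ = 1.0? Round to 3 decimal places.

0.275

P = 1/(1+e^{2.2680}) = 0.0938
P(1−P) = 0.0938 × 0.9062 = 0.0850
I = a² × P(1−P) = 1.8² × 0.0850 = 0.27543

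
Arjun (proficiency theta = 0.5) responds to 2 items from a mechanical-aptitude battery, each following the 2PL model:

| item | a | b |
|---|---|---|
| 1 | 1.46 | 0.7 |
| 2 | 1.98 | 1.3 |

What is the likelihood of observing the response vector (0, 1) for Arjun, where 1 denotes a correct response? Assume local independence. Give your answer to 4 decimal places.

0.0975

P(theta) = 1 / (1 + exp(−a(theta − b)))
P_1 = 1/(1+e^{0.2920}) = 0.4275
P_2 = 1/(1+e^{1.5840}) = 0.1702
L = (1−P_1) × P_2 = 0.5725 × 0.1702 = 0.09745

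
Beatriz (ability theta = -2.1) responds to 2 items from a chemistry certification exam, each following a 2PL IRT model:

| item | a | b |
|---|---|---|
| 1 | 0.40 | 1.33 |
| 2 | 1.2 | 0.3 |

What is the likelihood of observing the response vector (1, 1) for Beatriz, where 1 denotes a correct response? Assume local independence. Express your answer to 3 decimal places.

P(theta) = 1 / (1 + exp(−a(theta − b)))
P_1 = 1/(1+e^{1.3720}) = 0.2023
P_2 = 1/(1+e^{2.8800}) = 0.0532
L = P_1 × P_2 = 0.2023 × 0.0532 = 0.01075

0.011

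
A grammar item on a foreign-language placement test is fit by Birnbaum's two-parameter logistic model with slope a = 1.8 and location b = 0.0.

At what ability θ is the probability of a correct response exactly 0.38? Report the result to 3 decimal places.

P(θ) = 1 / (1 + exp(−a(θ − b)))
logit = ln(0.3800/0.6200) = -0.4895
θ = b + logit/(a) = 0.0 + (-0.4895)/1.8000 = -0.2720

-0.272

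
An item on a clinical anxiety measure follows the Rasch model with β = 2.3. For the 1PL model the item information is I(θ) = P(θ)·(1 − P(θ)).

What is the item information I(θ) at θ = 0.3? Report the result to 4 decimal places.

P = 1/(1+e^{2.0000}) = 0.1192
P(1−P) = 0.1192 × 0.8808 = 0.1050
I = P(1−P) = 0.10499

0.1050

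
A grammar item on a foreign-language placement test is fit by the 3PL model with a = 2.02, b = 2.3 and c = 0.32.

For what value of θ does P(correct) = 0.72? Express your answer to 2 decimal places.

2.48

P(θ) = c + (1 − c) · 1 / (1 + exp(−a(θ − b)))
Remove guessing floor: (0.72 − 0.32)/(1 − 0.32) = 0.5882
logit = ln(0.5882/0.4118) = 0.3567
θ = b + logit/(a) = 2.3 + 0.3567/2.0200 = 2.4766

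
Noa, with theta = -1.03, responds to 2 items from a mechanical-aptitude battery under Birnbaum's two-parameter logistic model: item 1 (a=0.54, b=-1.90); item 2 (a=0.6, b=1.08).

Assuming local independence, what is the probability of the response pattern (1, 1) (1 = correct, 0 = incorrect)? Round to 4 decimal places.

P(theta) = 1 / (1 + exp(−a(theta − b)))
P_1 = 1/(1+e^{-0.4698}) = 0.6153
P_2 = 1/(1+e^{1.2660}) = 0.2199
L = P_1 × P_2 = 0.6153 × 0.2199 = 0.13534

0.1353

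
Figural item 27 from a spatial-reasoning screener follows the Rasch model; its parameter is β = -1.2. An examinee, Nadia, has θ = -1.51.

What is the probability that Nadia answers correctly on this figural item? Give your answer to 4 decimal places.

0.4231

P(θ) = 1 / (1 + exp(−(θ − β)))
Exponent: (-1.51 − (-1.2)) = -0.3100
1/(1 + e^{0.3100}) = 0.4231
P = 0.4231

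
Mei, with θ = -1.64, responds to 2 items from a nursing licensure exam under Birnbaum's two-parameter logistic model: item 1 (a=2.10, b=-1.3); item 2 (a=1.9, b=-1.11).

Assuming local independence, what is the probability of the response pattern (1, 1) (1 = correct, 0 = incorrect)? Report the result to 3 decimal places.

P(θ) = 1 / (1 + exp(−a(θ − b)))
P_1 = 1/(1+e^{0.7140}) = 0.3287
P_2 = 1/(1+e^{1.0070}) = 0.2676
L = P_1 × P_2 = 0.3287 × 0.2676 = 0.08795

0.088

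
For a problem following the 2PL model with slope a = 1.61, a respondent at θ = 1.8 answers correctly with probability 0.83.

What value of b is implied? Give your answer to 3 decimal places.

P(θ) = 1 / (1 + exp(−a(θ − b)))
logit(0.83) = ln(0.83/0.17) = 1.5856
b = θ − logit/(a) = 1.8 − 1.5856/1.6100 = 0.8151

0.815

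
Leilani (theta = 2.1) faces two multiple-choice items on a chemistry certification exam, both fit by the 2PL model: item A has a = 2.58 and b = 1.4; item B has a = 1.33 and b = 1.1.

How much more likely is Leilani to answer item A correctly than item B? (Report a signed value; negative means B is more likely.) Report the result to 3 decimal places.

0.068

P(theta) = 1 / (1 + exp(−a(theta − b)))
P_A = 0.8589
P_B = 0.7908
P_A − P_B = 0.0680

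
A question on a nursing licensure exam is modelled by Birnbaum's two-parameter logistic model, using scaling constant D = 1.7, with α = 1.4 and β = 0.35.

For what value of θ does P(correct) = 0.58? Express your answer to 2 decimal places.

0.49

P(θ) = 1 / (1 + exp(−D·α(θ − β)))
logit = ln(0.5800/0.4200) = 0.3228
θ = β + logit/(1.7·α) = 0.35 + 0.3228/2.3800 = 0.4856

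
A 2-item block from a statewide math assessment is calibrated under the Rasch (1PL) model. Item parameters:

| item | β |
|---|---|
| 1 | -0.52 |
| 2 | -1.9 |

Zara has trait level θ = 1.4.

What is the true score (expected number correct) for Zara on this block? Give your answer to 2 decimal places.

1.84

P(θ) = 1 / (1 + exp(−(θ − β)))
P_1 = 1/(1+e^{-1.9200}) = 0.8721
P_2 = 1/(1+e^{-3.3000}) = 0.9644
E[score] = 0.8721 + 0.9644 = 1.8366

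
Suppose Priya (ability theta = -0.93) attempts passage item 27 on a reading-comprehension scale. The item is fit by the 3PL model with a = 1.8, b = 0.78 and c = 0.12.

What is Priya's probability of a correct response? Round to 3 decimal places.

0.159

P(theta) = c + (1 − c) · 1 / (1 + exp(−a(theta − b)))
Exponent: 1.8 × (-0.93 − 0.78) = -3.0780
1/(1 + e^{3.0780}) = 0.0440
P = 0.12 + 0.88 × 0.0440 = 0.1587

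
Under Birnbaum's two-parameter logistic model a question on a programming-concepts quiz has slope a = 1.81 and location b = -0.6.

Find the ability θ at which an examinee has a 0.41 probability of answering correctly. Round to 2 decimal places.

P(θ) = 1 / (1 + exp(−a(θ − b)))
logit = ln(0.4100/0.5900) = -0.3640
θ = b + logit/(a) = -0.6 + (-0.3640)/1.8100 = -0.8011

-0.80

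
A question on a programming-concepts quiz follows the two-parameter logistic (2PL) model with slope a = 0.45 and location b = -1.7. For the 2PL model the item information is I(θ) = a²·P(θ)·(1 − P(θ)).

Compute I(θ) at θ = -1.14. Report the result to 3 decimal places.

0.050

P = 1/(1+e^{-0.2520}) = 0.5627
P(1−P) = 0.5627 × 0.4373 = 0.2461
I = a² × P(1−P) = 0.45² × 0.2461 = 0.04983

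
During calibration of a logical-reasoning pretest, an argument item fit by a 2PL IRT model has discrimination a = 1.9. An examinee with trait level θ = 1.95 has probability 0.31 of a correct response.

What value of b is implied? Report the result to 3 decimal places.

P(θ) = 1 / (1 + exp(−a(θ − b)))
logit(0.31) = ln(0.31/0.69) = -0.8001
b = θ − logit/(a) = 1.95 − (-0.8001)/1.9000 = 2.3711

2.371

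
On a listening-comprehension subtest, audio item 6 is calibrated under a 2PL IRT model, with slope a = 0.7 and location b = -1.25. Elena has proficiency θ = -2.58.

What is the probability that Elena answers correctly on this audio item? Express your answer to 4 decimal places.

P(θ) = 1 / (1 + exp(−a(θ − b)))
Exponent: 0.7 × (-2.58 − (-1.25)) = -0.9310
1/(1 + e^{0.9310}) = 0.2827

0.2827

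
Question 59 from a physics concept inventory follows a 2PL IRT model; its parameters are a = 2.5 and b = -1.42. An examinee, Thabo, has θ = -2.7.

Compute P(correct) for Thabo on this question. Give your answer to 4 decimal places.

0.0392

P(θ) = 1 / (1 + exp(−a(θ − b)))
Exponent: 2.5 × (-2.7 − (-1.42)) = -3.2000
1/(1 + e^{3.2000}) = 0.0392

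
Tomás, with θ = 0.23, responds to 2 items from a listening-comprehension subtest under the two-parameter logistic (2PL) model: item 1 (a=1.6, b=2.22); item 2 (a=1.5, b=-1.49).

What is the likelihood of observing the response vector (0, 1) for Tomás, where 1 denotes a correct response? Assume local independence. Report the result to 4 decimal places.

P(θ) = 1 / (1 + exp(−a(θ − b)))
P_1 = 1/(1+e^{3.1840}) = 0.0398
P_2 = 1/(1+e^{-2.5800}) = 0.9296
L = (1−P_1) × P_2 = 0.9602 × 0.9296 = 0.89259

0.8926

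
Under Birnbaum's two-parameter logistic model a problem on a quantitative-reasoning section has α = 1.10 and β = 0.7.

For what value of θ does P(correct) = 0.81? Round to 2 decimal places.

P(θ) = 1 / (1 + exp(−α(θ − β)))
logit = ln(0.8100/0.1900) = 1.4500
θ = β + logit/(α) = 0.7 + 1.4500/1.1000 = 2.0182

2.02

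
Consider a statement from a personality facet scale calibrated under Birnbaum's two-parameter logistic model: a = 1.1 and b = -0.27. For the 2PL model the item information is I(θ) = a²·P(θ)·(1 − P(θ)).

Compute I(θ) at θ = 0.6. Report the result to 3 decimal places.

0.243

P = 1/(1+e^{-0.9570}) = 0.7225
P(1−P) = 0.7225 × 0.2775 = 0.2005
I = a² × P(1−P) = 1.1² × 0.2005 = 0.24259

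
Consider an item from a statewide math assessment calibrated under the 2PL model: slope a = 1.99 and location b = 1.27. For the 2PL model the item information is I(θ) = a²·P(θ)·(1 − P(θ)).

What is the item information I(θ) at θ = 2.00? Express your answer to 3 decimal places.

P = 1/(1+e^{-1.4527}) = 0.8104
P(1−P) = 0.8104 × 0.1896 = 0.1536
I = a² × P(1−P) = 1.99² × 0.1536 = 0.60844

0.608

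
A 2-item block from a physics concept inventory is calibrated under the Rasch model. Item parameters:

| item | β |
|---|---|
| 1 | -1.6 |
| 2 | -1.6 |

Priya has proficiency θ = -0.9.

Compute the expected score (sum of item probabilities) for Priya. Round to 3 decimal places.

1.336

P(θ) = 1 / (1 + exp(−(θ − β)))
P_1 = 1/(1+e^{-0.7000}) = 0.6682
P_2 = 1/(1+e^{-0.7000}) = 0.6682
E[score] = 0.6682 + 0.6682 = 1.3364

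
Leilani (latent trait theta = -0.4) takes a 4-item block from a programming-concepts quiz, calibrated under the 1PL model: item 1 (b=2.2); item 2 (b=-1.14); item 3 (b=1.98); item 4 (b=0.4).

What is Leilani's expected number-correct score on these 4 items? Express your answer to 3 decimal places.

1.141

P(theta) = 1 / (1 + exp(−(theta − b)))
P_1 = 1/(1+e^{2.6000}) = 0.0691
P_2 = 1/(1+e^{-0.7400}) = 0.6770
P_3 = 1/(1+e^{2.3800}) = 0.0847
P_4 = 1/(1+e^{0.8000}) = 0.3100
E[score] = 0.0691 + 0.6770 + 0.0847 + 0.3100 = 1.1409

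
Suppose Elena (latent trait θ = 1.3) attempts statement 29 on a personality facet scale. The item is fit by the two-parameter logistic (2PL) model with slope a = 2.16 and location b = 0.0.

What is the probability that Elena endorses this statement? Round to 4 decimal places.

P(θ) = 1 / (1 + exp(−a(θ − b)))
Exponent: 2.16 × (1.3 − 0.0) = 2.8080
1/(1 + e^{-2.8080}) = 0.9431

0.9431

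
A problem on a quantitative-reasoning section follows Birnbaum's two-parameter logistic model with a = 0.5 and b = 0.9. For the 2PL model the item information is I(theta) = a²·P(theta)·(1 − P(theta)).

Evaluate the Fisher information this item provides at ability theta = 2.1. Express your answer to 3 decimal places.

P = 1/(1+e^{-0.6000}) = 0.6457
P(1−P) = 0.6457 × 0.3543 = 0.2288
I = a² × P(1−P) = 0.5² × 0.2288 = 0.05720

0.057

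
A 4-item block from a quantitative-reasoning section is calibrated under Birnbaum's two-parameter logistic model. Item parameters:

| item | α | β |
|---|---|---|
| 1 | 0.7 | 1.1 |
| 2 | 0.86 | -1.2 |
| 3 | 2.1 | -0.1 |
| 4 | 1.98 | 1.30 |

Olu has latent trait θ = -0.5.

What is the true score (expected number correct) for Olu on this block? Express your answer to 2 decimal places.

1.22

P(θ) = 1 / (1 + exp(−α(θ − β)))
P_1 = 1/(1+e^{1.1200}) = 0.2460
P_2 = 1/(1+e^{-0.6020}) = 0.6461
P_3 = 1/(1+e^{0.8400}) = 0.3015
P_4 = 1/(1+e^{3.5640}) = 0.0275
E[score] = 0.2460 + 0.6461 + 0.3015 + 0.0275 = 1.2212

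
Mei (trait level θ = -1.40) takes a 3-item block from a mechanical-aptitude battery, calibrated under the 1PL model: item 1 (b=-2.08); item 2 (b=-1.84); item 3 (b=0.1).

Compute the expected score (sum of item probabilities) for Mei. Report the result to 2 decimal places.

1.45

P(θ) = 1 / (1 + exp(−(θ − b)))
P_1 = 1/(1+e^{-0.6800}) = 0.6637
P_2 = 1/(1+e^{-0.4400}) = 0.6083
P_3 = 1/(1+e^{1.5000}) = 0.1824
E[score] = 0.6637 + 0.6083 + 0.1824 = 1.4544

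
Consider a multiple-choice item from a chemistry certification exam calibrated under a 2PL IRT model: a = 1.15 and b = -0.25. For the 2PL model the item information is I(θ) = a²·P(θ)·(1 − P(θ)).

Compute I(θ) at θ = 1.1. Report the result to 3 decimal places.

0.191

P = 1/(1+e^{-1.5525}) = 0.8253
P(1−P) = 0.8253 × 0.1747 = 0.1442
I = a² × P(1−P) = 1.15² × 0.1442 = 0.19070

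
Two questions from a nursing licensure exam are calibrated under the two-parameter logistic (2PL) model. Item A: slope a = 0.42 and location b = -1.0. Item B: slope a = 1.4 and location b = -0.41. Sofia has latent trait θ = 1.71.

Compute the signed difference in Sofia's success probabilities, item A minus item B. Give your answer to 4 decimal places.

P(θ) = 1 / (1 + exp(−a(θ − b)))
P_A = 0.7573
P_B = 0.9511
P_A − P_B = -0.1938

-0.1938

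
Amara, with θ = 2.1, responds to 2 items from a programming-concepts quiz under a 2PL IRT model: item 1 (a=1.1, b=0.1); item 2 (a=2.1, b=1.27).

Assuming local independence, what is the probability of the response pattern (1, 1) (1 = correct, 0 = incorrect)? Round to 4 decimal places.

P(θ) = 1 / (1 + exp(−a(θ − b)))
P_1 = 1/(1+e^{-2.2000}) = 0.9002
P_2 = 1/(1+e^{-1.7430}) = 0.8511
L = P_1 × P_2 = 0.9002 × 0.8511 = 0.76617

0.7662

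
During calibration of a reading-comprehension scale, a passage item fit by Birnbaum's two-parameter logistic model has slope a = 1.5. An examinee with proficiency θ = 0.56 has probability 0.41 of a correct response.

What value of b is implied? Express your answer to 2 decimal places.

P(θ) = 1 / (1 + exp(−a(θ − b)))
logit(0.41) = ln(0.41/0.59) = -0.3640
b = θ − logit/(a) = 0.56 − (-0.3640)/1.5000 = 0.8026

0.80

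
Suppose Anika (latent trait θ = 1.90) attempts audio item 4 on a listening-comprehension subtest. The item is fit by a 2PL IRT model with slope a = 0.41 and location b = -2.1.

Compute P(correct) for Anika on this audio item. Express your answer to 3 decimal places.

0.838

P(θ) = 1 / (1 + exp(−a(θ − b)))
Exponent: 0.41 × (1.90 − (-2.1)) = 1.6400
1/(1 + e^{-1.6400}) = 0.8375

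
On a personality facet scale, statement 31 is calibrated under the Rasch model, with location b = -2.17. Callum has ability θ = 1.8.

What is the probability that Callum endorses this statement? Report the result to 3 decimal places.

P(θ) = 1 / (1 + exp(−(θ − b)))
Exponent: (1.8 − (-2.17)) = 3.9700
1/(1 + e^{-3.9700}) = 0.9815
P = 0.9815

0.981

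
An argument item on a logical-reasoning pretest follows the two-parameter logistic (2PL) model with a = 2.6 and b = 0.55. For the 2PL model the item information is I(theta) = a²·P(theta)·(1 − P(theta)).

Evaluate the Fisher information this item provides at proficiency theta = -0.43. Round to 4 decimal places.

P = 1/(1+e^{2.5480}) = 0.0726
P(1−P) = 0.0726 × 0.9274 = 0.0673
I = a² × P(1−P) = 2.6² × 0.0673 = 0.45492

0.4549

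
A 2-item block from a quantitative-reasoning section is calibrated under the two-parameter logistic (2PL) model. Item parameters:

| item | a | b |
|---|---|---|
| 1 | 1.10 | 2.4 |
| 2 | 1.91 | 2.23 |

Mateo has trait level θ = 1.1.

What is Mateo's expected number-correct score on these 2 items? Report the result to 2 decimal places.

0.30

P(θ) = 1 / (1 + exp(−a(θ − b)))
P_1 = 1/(1+e^{1.4300}) = 0.1931
P_2 = 1/(1+e^{2.1583}) = 0.1036
E[score] = 0.1931 + 0.1036 = 0.2967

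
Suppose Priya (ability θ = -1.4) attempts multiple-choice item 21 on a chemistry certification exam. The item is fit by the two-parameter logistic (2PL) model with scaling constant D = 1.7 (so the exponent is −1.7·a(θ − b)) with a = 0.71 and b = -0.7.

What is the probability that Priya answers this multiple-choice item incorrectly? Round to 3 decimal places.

P(θ) = 1 / (1 + exp(−D·a(θ − b)))
Exponent: 1.7 × 0.71 × (-1.4 − (-0.7)) = -0.8449
1/(1 + e^{0.8449}) = 0.3005
P = 0.3005
P(incorrect) = 1 − 0.3005 = 0.6995

0.699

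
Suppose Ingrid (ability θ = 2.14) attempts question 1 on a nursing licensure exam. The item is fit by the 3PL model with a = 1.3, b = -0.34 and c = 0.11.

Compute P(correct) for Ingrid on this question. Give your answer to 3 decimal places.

0.966

P(θ) = c + (1 − c) · 1 / (1 + exp(−a(θ − b)))
Exponent: 1.3 × (2.14 − (-0.34)) = 3.2240
1/(1 + e^{-3.2240}) = 0.9617
P = 0.11 + 0.89 × 0.9617 = 0.9659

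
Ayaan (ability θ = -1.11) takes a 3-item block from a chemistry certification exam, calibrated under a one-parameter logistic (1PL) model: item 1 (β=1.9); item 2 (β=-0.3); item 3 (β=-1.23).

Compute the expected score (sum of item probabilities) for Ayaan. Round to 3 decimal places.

P(θ) = 1 / (1 + exp(−(θ − β)))
P_1 = 1/(1+e^{3.0100}) = 0.0470
P_2 = 1/(1+e^{0.8100}) = 0.3079
P_3 = 1/(1+e^{-0.1200}) = 0.5300
E[score] = 0.0470 + 0.3079 + 0.5300 = 0.8848

0.885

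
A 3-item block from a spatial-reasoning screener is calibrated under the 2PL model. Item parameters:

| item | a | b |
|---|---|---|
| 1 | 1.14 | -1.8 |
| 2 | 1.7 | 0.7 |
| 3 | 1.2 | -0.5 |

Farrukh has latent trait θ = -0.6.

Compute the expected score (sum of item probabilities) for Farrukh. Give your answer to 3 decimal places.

P(θ) = 1 / (1 + exp(−a(θ − b)))
P_1 = 1/(1+e^{-1.3680}) = 0.7971
P_2 = 1/(1+e^{2.2100}) = 0.0989
P_3 = 1/(1+e^{0.1200}) = 0.4700
E[score] = 0.7971 + 0.0989 + 0.4700 = 1.3659

1.366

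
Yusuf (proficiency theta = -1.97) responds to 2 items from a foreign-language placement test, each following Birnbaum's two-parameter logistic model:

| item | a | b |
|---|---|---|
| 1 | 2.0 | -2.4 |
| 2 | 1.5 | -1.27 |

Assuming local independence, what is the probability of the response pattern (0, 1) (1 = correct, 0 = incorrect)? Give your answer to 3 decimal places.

0.077

P(theta) = 1 / (1 + exp(−a(theta − b)))
P_1 = 1/(1+e^{-0.8600}) = 0.7027
P_2 = 1/(1+e^{1.0500}) = 0.2592
L = (1−P_1) × P_2 = 0.2973 × 0.2592 = 0.07708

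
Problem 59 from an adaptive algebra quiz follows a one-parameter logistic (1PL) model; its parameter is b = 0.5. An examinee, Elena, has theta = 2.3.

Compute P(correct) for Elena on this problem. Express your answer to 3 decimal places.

P(theta) = 1 / (1 + exp(−(theta − b)))
Exponent: (2.3 − 0.5) = 1.8000
1/(1 + e^{-1.8000}) = 0.8581
P = 0.8581

0.858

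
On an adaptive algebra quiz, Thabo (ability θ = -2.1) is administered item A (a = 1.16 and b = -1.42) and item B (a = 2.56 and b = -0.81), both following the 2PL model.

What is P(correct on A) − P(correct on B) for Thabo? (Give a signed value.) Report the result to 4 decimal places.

P(θ) = 1 / (1 + exp(−a(θ − b)))
P_A = 0.3124
P_B = 0.0355
P_A − P_B = 0.2769

0.2769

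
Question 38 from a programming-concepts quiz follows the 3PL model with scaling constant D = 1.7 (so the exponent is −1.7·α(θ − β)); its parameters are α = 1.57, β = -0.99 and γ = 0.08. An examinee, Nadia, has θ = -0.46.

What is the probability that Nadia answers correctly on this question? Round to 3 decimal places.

P(θ) = γ + (1 − γ) · 1 / (1 + exp(−D·α(θ − β)))
Exponent: 1.7 × 1.57 × (-0.46 − (-0.99)) = 1.4146
1/(1 + e^{-1.4146}) = 0.8045
P = 0.08 + 0.92 × 0.8045 = 0.8201

0.820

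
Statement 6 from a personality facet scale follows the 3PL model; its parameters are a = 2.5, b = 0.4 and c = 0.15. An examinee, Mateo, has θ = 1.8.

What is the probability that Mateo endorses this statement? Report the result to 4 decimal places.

0.9751

P(θ) = c + (1 − c) · 1 / (1 + exp(−a(θ − b)))
Exponent: 2.5 × (1.8 − 0.4) = 3.5000
1/(1 + e^{-3.5000}) = 0.9707
P = 0.15 + 0.85 × 0.9707 = 0.9751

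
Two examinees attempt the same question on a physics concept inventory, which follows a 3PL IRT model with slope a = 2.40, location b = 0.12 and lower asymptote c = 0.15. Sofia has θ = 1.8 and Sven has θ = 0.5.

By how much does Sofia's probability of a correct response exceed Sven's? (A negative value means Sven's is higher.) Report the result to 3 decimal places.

0.229

P(θ) = c + (1 − c) · 1 / (1 + exp(−a(θ − b)))
P(Sofia) = 0.9852  [exponent 4.0320]
P(Sven) = 0.7564  [exponent 0.9120]
Difference = 0.9852 − 0.7564 = 0.2288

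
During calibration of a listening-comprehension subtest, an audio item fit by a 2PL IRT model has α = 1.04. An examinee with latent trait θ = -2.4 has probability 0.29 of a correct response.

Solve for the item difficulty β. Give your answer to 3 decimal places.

P(θ) = 1 / (1 + exp(−α(θ − β)))
logit(0.29) = ln(0.29/0.71) = -0.8954
β = θ − logit/(α) = -2.4 − (-0.8954)/1.0400 = -1.5391

-1.539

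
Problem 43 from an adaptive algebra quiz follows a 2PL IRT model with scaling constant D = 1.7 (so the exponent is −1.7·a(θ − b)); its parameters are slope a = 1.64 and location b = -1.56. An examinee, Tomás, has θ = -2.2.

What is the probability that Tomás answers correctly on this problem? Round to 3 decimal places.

0.144

P(θ) = 1 / (1 + exp(−D·a(θ − b)))
Exponent: 1.7 × 1.64 × (-2.2 − (-1.56)) = -1.7843
1/(1 + e^{1.7843}) = 0.1438
P = 0.1438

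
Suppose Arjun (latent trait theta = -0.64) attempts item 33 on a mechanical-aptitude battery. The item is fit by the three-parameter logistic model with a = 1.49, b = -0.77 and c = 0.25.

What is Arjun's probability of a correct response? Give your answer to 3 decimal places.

P(theta) = c + (1 − c) · 1 / (1 + exp(−a(theta − b)))
Exponent: 1.49 × (-0.64 − (-0.77)) = 0.1937
1/(1 + e^{-0.1937}) = 0.5483
P = 0.25 + 0.75 × 0.5483 = 0.6612

0.661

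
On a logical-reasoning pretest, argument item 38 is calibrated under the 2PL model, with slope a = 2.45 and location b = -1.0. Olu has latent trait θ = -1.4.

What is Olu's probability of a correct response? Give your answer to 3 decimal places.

0.273

P(θ) = 1 / (1 + exp(−a(θ − b)))
Exponent: 2.45 × (-1.4 − (-1.0)) = -0.9800
1/(1 + e^{0.9800}) = 0.2729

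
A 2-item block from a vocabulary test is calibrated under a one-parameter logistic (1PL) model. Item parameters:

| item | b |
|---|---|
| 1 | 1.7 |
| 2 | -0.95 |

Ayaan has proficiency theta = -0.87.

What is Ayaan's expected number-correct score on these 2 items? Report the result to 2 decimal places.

0.59

P(theta) = 1 / (1 + exp(−(theta − b)))
P_1 = 1/(1+e^{2.5700}) = 0.0711
P_2 = 1/(1+e^{-0.0800}) = 0.5200
E[score] = 0.0711 + 0.5200 = 0.5911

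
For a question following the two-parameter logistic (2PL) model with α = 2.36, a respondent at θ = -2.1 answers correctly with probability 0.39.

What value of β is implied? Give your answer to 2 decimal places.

-1.91

P(θ) = 1 / (1 + exp(−α(θ − β)))
logit(0.39) = ln(0.39/0.61) = -0.4473
β = θ − logit/(α) = -2.1 − (-0.4473)/2.3600 = -1.9105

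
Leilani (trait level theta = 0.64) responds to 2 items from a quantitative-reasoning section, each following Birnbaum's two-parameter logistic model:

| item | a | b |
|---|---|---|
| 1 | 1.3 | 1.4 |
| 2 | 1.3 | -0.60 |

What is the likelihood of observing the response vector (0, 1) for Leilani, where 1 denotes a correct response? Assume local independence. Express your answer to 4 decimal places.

0.6075

P(theta) = 1 / (1 + exp(−a(theta − b)))
P_1 = 1/(1+e^{0.9880}) = 0.2713
P_2 = 1/(1+e^{-1.6120}) = 0.8337
L = (1−P_1) × P_2 = 0.7287 × 0.8337 = 0.60750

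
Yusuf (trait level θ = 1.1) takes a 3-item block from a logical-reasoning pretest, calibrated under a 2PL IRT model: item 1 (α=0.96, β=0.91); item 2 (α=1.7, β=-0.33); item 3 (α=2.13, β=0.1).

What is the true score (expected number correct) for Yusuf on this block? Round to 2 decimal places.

2.36

P(θ) = 1 / (1 + exp(−α(θ − β)))
P_1 = 1/(1+e^{-0.1824}) = 0.5455
P_2 = 1/(1+e^{-2.4310}) = 0.9192
P_3 = 1/(1+e^{-2.1300}) = 0.8938
E[score] = 0.5455 + 0.9192 + 0.8938 = 2.3584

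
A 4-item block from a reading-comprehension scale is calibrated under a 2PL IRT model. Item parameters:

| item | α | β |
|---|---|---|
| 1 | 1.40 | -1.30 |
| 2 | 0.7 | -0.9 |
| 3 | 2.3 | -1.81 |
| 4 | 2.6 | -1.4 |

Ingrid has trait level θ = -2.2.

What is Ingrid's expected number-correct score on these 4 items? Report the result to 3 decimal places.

P(θ) = 1 / (1 + exp(−α(θ − β)))
P_1 = 1/(1+e^{1.2600}) = 0.2210
P_2 = 1/(1+e^{0.9100}) = 0.2870
P_3 = 1/(1+e^{0.8970}) = 0.2897
P_4 = 1/(1+e^{2.0800}) = 0.1111
E[score] = 0.2210 + 0.2870 + 0.2897 + 0.1111 = 0.9087

0.909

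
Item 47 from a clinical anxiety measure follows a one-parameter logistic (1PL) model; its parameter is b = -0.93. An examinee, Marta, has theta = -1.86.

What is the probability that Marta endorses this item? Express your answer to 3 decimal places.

P(theta) = 1 / (1 + exp(−(theta − b)))
Exponent: (-1.86 − (-0.93)) = -0.9300
1/(1 + e^{0.9300}) = 0.2829
P = 0.2829

0.283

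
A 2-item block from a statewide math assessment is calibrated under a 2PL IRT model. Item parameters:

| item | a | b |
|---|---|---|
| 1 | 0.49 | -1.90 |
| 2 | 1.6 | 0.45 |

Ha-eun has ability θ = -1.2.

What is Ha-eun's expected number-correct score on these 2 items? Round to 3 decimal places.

0.652

P(θ) = 1 / (1 + exp(−a(θ − b)))
P_1 = 1/(1+e^{-0.3430}) = 0.5849
P_2 = 1/(1+e^{2.6400}) = 0.0666
E[score] = 0.5849 + 0.0666 = 0.6515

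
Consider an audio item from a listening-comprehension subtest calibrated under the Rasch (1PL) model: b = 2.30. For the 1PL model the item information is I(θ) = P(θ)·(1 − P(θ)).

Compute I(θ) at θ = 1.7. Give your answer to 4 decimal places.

0.2288

P = 1/(1+e^{0.6000}) = 0.3543
P(1−P) = 0.3543 × 0.6457 = 0.2288
I = P(1−P) = 0.22878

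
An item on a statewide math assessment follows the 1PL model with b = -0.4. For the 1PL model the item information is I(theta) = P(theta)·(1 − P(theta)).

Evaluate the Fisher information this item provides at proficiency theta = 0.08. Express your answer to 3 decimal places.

0.236

P = 1/(1+e^{-0.4800}) = 0.6177
P(1−P) = 0.6177 × 0.3823 = 0.2361
I = P(1−P) = 0.23614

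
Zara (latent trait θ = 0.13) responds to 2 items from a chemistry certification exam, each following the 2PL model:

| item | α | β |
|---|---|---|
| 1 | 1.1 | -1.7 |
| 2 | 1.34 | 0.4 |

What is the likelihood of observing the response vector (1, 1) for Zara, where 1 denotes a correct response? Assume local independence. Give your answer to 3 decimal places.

0.362

P(θ) = 1 / (1 + exp(−α(θ − β)))
P_1 = 1/(1+e^{-2.0130}) = 0.8822
P_2 = 1/(1+e^{0.3618}) = 0.4105
L = P_1 × P_2 = 0.8822 × 0.4105 = 0.36215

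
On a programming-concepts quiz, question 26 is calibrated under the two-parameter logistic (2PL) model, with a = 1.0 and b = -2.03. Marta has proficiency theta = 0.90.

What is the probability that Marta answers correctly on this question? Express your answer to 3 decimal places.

0.949

P(theta) = 1 / (1 + exp(−a(theta − b)))
Exponent: 1.0 × (0.90 − (-2.03)) = 2.9300
1/(1 + e^{-2.9300}) = 0.9493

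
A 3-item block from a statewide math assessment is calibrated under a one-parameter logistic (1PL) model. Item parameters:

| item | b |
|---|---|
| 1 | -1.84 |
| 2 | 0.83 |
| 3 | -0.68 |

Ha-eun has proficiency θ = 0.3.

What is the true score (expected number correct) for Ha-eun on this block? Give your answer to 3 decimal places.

1.992

P(θ) = 1 / (1 + exp(−(θ − b)))
P_1 = 1/(1+e^{-2.1400}) = 0.8947
P_2 = 1/(1+e^{0.5300}) = 0.3705
P_3 = 1/(1+e^{-0.9800}) = 0.7271
E[score] = 0.8947 + 0.3705 + 0.7271 = 1.9924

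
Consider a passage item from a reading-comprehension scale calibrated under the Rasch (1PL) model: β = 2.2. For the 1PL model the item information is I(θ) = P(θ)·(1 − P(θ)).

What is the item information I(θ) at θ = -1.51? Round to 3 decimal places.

P = 1/(1+e^{3.7100}) = 0.0239
P(1−P) = 0.0239 × 0.9761 = 0.0233
I = P(1−P) = 0.02332

0.023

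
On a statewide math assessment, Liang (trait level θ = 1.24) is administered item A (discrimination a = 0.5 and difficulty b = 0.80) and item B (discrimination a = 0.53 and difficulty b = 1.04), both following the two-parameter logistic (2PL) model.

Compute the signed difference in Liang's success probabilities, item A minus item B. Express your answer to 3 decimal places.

P(θ) = 1 / (1 + exp(−a(θ − b)))
P_A = 0.5548
P_B = 0.5265
P_A − P_B = 0.0283

0.028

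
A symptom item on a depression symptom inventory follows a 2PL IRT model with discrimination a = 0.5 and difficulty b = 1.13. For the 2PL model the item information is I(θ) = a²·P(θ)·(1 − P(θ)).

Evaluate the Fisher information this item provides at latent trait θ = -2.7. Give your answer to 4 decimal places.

P = 1/(1+e^{1.9150}) = 0.1284
P(1−P) = 0.1284 × 0.8716 = 0.1119
I = a² × P(1−P) = 0.5² × 0.1119 = 0.02798

0.0280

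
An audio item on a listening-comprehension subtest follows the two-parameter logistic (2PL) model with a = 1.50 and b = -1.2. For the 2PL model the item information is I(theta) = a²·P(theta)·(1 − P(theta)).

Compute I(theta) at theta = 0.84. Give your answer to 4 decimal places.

P = 1/(1+e^{-3.0600}) = 0.9552
P(1−P) = 0.9552 × 0.0448 = 0.0428
I = a² × P(1−P) = 1.50² × 0.0428 = 0.09626

0.0963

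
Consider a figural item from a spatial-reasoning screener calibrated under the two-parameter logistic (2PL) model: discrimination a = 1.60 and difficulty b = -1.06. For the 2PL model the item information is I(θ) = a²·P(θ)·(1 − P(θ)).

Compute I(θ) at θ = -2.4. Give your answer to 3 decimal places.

P = 1/(1+e^{2.1440}) = 0.1049
P(1−P) = 0.1049 × 0.8951 = 0.0939
I = a² × P(1−P) = 1.60² × 0.0939 = 0.24036

0.240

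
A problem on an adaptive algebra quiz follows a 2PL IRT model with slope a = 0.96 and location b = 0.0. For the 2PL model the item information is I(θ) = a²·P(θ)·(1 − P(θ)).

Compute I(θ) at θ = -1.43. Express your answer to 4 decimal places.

0.1487

P = 1/(1+e^{1.3728}) = 0.2022
P(1−P) = 0.2022 × 0.7978 = 0.1613
I = a² × P(1−P) = 0.96² × 0.1613 = 0.14865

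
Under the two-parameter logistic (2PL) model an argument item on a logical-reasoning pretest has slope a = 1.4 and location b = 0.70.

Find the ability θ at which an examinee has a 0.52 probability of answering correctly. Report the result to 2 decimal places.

0.76

P(θ) = 1 / (1 + exp(−a(θ − b)))
logit = ln(0.5200/0.4800) = 0.0800
θ = b + logit/(a) = 0.70 + 0.0800/1.4000 = 0.7572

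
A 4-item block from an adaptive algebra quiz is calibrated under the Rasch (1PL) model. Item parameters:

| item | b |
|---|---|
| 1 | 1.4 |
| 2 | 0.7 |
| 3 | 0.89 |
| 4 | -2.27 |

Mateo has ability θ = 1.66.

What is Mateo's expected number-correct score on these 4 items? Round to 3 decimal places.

P(θ) = 1 / (1 + exp(−(θ − b)))
P_1 = 1/(1+e^{-0.2600}) = 0.5646
P_2 = 1/(1+e^{-0.9600}) = 0.7231
P_3 = 1/(1+e^{-0.7700}) = 0.6835
P_4 = 1/(1+e^{-3.9300}) = 0.9807
E[score] = 0.5646 + 0.7231 + 0.6835 + 0.9807 = 2.9520

2.952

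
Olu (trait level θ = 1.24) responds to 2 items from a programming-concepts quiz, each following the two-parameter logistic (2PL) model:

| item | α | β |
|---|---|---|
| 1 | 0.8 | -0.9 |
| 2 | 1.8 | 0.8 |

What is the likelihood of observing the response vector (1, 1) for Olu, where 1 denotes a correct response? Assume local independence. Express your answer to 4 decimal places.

P(θ) = 1 / (1 + exp(−α(θ − β)))
P_1 = 1/(1+e^{-1.7120}) = 0.8471
P_2 = 1/(1+e^{-0.7920}) = 0.6883
L = P_1 × P_2 = 0.8471 × 0.6883 = 0.58302

0.5830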